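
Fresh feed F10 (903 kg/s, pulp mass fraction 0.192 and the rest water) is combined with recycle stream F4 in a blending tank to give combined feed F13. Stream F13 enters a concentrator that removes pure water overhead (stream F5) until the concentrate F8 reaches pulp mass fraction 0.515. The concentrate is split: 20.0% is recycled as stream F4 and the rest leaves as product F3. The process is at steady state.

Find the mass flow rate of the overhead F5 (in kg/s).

Overall pulp balance (none leaves overhead): pulp in fresh feed = pulp in product, i.e. 903×0.192 = (1−0.200)·F8·0.515.
F8 = 173.38/(0.515×0.800) = 420.82 kg/s.
Recycle F4 = 0.200×420.82 = 84.163 kg/s.
Combined feed F13 = 903 + 84.163 = 987.16 kg/s.
Overhead F5 = F13 − F8 = 987.16 − 420.82 = 566.35 kg/s.

566.3 kg/s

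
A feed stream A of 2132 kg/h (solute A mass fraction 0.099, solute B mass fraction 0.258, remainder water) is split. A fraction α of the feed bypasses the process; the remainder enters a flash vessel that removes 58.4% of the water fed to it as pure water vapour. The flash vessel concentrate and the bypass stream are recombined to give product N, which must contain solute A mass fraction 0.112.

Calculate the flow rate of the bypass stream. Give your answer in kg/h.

All 2132×0.099 = 211.07 kg/h of solute A reaches N, so N = 211.07/0.112 = 1884.5 kg/h and vapour = 247.46 kg/h.
The evaporator receives (1−α)·2132 of feed at 0.643 water and removes 0.584 of that water:
0.584×0.643×(1−α)×2132 = 247.46
(1−α) = 247.46/800.59 = 0.3091;  α = 0.6909.
Bypass flow = 0.6909×2132 = 1473 kg/h.

1473 kg/h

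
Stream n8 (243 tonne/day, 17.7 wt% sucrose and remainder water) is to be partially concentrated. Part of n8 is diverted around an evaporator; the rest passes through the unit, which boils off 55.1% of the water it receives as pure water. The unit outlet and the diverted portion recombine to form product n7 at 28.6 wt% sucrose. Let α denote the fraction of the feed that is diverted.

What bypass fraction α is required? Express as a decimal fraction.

All 243×0.177 = 43.011 tonne/day of sucrose reaches n7, so n7 = 43.011/0.286 = 150.39 tonne/day and vapour = 92.612 tonne/day.
The evaporator receives (1−α)·243 of feed at 0.823 water and removes 0.551 of that water:
0.551×0.823×(1−α)×243 = 92.612
(1−α) = 92.612/110.19 = 0.8404;  α = 0.1596.

0.160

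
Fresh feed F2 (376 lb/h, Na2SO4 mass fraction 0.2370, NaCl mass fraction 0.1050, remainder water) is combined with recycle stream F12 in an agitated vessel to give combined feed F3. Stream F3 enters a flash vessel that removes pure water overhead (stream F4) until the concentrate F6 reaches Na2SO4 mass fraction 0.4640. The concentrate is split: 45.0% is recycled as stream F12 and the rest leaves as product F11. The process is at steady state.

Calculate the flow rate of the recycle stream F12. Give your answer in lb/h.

Overall Na2SO4 balance (none leaves overhead): Na2SO4 in fresh feed = Na2SO4 in product, i.e. 376×0.237 = (1−0.450)·F6·0.464.
F6 = 89.112/(0.464×0.550) = 349.18 lb/h.
Recycle F12 = 0.450×349.18 = 157.13 lb/h.

157.1 lb/h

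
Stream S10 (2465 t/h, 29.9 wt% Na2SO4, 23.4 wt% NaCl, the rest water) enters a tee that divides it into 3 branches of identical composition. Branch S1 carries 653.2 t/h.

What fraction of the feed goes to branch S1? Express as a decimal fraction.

0.265

Fraction to S1 = 653.2/2465 = 0.2650.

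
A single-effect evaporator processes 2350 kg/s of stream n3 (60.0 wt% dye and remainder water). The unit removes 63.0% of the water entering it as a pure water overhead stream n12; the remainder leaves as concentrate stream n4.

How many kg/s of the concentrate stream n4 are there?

1758 kg/s

water entering = 2350×0.400 = 940 kg/s; overhead removed = 0.630×940 = 592.2 kg/s.
Concentrate = 2350 − 592.2 = 1757.8 kg/s.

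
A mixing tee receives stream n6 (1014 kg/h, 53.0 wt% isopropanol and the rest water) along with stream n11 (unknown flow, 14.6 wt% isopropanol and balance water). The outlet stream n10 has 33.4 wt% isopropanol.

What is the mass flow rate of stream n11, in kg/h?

1057 kg/h

Let n11 be the unknown flow. Total out = 1014 + n11.
isopropanol balance: 537.42 + 0.146·n11 = 0.334·(1014 + n11)
(0.146 − 0.334)·n11 = 0.334×1014 − 537.42 = -198.74
n11 = -198.74 / -0.188 = 1057.1 kg/h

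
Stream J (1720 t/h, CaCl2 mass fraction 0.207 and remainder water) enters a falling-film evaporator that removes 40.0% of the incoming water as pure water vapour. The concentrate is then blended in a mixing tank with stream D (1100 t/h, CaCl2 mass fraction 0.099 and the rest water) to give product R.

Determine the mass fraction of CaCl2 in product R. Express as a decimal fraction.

Vapour removed = 0.400×0.793×1720 = 545.58 t/h; concentrate = 1174.4 t/h.
CaCl2 reaching the mixer = 356.04 (from concentrate) + 1100×0.099 = 464.94 t/h.
Product flow = 1174.4 + 1100 = 2274.4 t/h; CaCl2 fraction = 0.204.

0.204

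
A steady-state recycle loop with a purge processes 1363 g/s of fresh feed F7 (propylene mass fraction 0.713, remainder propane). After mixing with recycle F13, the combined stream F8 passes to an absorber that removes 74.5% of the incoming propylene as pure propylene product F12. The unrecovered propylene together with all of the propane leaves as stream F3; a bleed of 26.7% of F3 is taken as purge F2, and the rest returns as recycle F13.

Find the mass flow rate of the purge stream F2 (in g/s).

472.6 g/s

propane enters only via F7 and leaves only via the purge: 1363×0.287 = 0.267×(propane in F3), and the absorber passes all propane, so propane in F8 = propane in F3 = 1465.1 g/s.
propylene in F8: m_A = 1363×0.713 + (1−0.267)·(1−0.745)·m_A, so m_A = 971.82/0.8131 = 1195.2 g/s.
F3 = (1−0.745)×1195.2 + 1465.1 = 1769.9 g/s.
Purge F2 = 0.267×1769.9 = 472.56 g/s.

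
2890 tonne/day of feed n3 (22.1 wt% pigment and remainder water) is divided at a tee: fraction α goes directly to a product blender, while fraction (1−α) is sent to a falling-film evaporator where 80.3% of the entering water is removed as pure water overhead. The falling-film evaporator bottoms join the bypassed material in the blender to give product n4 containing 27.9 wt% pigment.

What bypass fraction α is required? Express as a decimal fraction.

All 2890×0.221 = 638.69 tonne/day of pigment reaches n4, so n4 = 638.69/0.279 = 2289.2 tonne/day and vapour = 600.79 tonne/day.
The evaporator receives (1−α)·2890 of feed at 0.779 water and removes 0.803 of that water:
0.803×0.779×(1−α)×2890 = 600.79
(1−α) = 600.79/1807.8 = 0.3323;  α = 0.6677.

0.668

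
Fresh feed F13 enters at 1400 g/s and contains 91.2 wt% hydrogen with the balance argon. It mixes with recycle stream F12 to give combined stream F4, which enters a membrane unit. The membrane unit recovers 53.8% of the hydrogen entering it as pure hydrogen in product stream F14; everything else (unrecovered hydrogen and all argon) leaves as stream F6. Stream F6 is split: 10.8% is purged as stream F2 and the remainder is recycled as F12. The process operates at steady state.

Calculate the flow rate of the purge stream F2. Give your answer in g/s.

231.6 g/s

argon enters only via F13 and leaves only via the purge: 1400×0.088 = 0.108×(argon in F6), and the membrane unit passes all argon, so argon in F4 = argon in F6 = 1140.7 g/s.
hydrogen in F4: m_A = 1400×0.912 + (1−0.108)·(1−0.538)·m_A, so m_A = 1276.8/0.5879 = 2171.8 g/s.
F6 = (1−0.538)×2171.8 + 1140.7 = 2144.1 g/s.
Purge F2 = 0.108×2144.1 = 231.56 g/s.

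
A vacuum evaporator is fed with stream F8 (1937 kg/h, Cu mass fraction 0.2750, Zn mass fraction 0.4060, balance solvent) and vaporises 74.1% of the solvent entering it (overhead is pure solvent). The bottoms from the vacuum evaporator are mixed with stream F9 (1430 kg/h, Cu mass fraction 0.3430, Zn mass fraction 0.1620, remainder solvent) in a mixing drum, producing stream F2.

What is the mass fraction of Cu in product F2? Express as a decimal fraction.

0.3517

Vapour removed = 0.741×0.319×1937 = 457.87 kg/h; concentrate = 1479.1 kg/h.
Cu reaching the mixer = 532.68 (from concentrate) + 1430×0.343 = 1023.2 kg/h.
Product flow = 1479.1 + 1430 = 2909.1 kg/h; Cu fraction = 0.3517.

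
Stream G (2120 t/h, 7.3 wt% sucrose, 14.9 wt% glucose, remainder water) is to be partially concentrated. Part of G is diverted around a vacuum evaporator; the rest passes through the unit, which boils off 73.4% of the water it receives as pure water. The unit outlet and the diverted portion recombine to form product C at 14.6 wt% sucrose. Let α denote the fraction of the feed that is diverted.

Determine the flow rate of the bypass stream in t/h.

263.8 t/h

All 2120×0.073 = 154.76 t/h of sucrose reaches C, so C = 154.76/0.146 = 1060 t/h and vapour = 1060 t/h.
The evaporator receives (1−α)·2120 of feed at 0.778 water and removes 0.734 of that water:
0.734×0.778×(1−α)×2120 = 1060
(1−α) = 1060/1210.6 = 0.8756;  α = 0.1244.
Bypass flow = 0.1244×2120 = 263.78 t/h.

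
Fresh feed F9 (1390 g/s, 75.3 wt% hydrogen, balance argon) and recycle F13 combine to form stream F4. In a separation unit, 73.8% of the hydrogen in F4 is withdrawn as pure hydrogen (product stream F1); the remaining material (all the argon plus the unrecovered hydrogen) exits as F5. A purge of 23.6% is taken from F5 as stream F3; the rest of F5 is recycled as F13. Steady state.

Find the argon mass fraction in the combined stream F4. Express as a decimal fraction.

0.526

argon enters only via F9 and leaves only via the purge: 1390×0.247 = 0.236×(argon in F5), and the separation unit passes all argon, so argon in F4 = argon in F5 = 1454.8 g/s.
hydrogen in F4: m_A = 1390×0.753 + (1−0.236)·(1−0.738)·m_A, so m_A = 1046.7/0.7998 = 1308.6 g/s.
F4 = 1308.6 + 1454.8 = 2763.4 g/s.
argon fraction in F4 = 1454.8/2763.4 = 0.526.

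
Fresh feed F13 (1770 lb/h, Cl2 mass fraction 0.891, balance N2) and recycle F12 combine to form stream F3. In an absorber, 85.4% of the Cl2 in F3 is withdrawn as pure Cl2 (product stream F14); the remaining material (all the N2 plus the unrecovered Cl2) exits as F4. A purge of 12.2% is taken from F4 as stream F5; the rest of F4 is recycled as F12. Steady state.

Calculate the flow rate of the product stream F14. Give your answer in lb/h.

1545 lb/h

Cl2 in F3: m_A = 1770×0.891 + (1−0.122)·(1−0.854)·m_A, so m_A = 1577.1/0.8718 = 1809 lb/h.
Product F14 = 0.854×1809 = 1544.8 lb/h.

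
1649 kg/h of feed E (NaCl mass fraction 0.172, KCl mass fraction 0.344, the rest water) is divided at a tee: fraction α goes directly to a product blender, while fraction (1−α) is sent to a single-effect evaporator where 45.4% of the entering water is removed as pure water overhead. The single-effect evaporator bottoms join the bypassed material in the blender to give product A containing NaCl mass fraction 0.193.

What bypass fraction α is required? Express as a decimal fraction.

0.505

All 1649×0.172 = 283.63 kg/h of NaCl reaches A, so A = 283.63/0.193 = 1469.6 kg/h and vapour = 179.42 kg/h.
The evaporator receives (1−α)·1649 of feed at 0.484 water and removes 0.454 of that water:
0.454×0.484×(1−α)×1649 = 179.42
(1−α) = 179.42/362.34 = 0.4952;  α = 0.5048.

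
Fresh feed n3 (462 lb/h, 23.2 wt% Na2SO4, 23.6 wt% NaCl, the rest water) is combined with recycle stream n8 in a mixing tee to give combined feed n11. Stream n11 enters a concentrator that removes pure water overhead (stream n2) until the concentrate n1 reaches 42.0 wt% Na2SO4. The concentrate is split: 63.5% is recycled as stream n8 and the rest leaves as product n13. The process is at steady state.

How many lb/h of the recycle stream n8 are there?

444 lb/h

Overall Na2SO4 balance (none leaves overhead): Na2SO4 in fresh feed = Na2SO4 in product, i.e. 462×0.232 = (1−0.635)·n1·0.420.
n1 = 107.18/(0.420×0.365) = 699.18 lb/h.
Recycle n8 = 0.635×699.18 = 443.98 lb/h.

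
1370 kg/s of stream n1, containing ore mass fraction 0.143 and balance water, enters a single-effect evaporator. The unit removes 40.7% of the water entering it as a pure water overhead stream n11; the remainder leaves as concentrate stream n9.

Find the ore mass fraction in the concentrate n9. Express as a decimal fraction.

0.220

ore is not removed: 1370×0.143 = 195.91 kg/s of ore enters n9.
water entering = 1370×0.857 = 1174.1 kg/s; overhead removed = 0.407×1174.1 = 477.85 kg/s.
Concentrate = 1370 − 477.85 = 892.15 kg/s.
Mass fraction = 195.91/892.15 = 0.220.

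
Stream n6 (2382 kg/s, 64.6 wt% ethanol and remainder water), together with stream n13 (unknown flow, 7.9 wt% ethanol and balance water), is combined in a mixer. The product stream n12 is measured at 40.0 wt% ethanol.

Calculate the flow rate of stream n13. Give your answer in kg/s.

Let n13 be the unknown flow. Total out = 2382 + n13.
ethanol balance: 1538.8 + 0.079·n13 = 0.400·(2382 + n13)
(0.079 − 0.400)·n13 = 0.400×2382 − 1538.8 = -585.97
n13 = -585.97 / -0.321 = 1825.5 kg/s

1825 kg/s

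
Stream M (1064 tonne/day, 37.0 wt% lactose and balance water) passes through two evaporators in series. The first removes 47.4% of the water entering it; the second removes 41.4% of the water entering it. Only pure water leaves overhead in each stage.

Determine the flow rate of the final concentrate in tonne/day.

water in feed = 1064×0.630 = 670.32 tonne/day.
After stage 1: water left = (1−0.474)×670.32 = 352.59; stream total = 746.27 tonne/day.
After stage 2: water left = (1−0.414)×352.59 = 206.62; final concentrate = 600.3 tonne/day.

600.3 tonne/day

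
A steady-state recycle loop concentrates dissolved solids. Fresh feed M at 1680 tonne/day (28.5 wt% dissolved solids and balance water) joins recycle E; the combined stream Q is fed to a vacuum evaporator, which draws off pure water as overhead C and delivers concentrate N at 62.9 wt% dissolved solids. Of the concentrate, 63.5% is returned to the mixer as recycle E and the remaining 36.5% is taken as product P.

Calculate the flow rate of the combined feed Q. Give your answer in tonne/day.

3004 tonne/day

Overall dissolved solids balance (none leaves overhead): dissolved solids in fresh feed = dissolved solids in product, i.e. 1680×0.285 = (1−0.635)·N·0.629.
N = 478.8/(0.629×0.365) = 2085.5 tonne/day.
Recycle E = 0.635×2085.5 = 1324.3 tonne/day.
Combined feed Q = 1680 + 1324.3 = 3004.3 tonne/day.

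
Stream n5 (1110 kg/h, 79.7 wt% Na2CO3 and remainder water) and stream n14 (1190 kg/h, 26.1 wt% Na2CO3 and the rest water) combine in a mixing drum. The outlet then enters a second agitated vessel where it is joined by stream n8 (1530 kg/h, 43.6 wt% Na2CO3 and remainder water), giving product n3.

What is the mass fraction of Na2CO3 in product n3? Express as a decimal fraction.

Overall, product flow = 3830 kg/h.
Na2CO3 in = 1110×0.797 + 1190×0.261 + 1530×0.436 = 1862.3 kg/h.
Na2CO3 fraction in n3 = 0.486.

0.486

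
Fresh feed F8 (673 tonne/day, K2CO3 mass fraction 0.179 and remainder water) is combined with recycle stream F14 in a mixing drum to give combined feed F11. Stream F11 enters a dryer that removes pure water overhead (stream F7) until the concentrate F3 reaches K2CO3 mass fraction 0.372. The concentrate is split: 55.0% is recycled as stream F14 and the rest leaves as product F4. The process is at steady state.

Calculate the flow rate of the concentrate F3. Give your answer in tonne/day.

719.6 tonne/day

Overall K2CO3 balance (none leaves overhead): K2CO3 in fresh feed = K2CO3 in product, i.e. 673×0.179 = (1−0.550)·F3·0.372.
F3 = 120.47/(0.372×0.450) = 719.64 tonne/day.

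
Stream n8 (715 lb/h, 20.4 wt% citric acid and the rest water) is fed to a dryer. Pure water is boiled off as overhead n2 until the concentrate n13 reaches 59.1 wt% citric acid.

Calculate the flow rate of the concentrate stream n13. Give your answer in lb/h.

246.8 lb/h

citric acid is conserved: 715×0.204 = 145.86 lb/h all reports to the concentrate.
Concentrate = 145.86/(target fraction) = 246.8 lb/h.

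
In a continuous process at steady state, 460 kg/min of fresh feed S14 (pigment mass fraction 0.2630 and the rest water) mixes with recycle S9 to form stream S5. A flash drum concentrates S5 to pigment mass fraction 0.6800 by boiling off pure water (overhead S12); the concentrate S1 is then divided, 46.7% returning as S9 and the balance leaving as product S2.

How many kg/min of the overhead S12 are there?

282.1 kg/min

Overall pigment balance (none leaves overhead): pigment in fresh feed = pigment in product, i.e. 460×0.263 = (1−0.467)·S1·0.680.
S1 = 120.98/(0.680×0.533) = 333.79 kg/min.
Recycle S9 = 0.467×333.79 = 155.88 kg/min.
Combined feed S5 = 460 + 155.88 = 615.88 kg/min.
Overhead S12 = S5 − S1 = 615.88 − 333.79 = 282.09 kg/min.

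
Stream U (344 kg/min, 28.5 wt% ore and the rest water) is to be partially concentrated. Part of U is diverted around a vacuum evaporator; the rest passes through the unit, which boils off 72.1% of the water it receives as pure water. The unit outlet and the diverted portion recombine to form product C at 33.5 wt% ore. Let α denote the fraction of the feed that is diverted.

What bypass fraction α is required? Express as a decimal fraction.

0.710

All 344×0.285 = 98.04 kg/min of ore reaches C, so C = 98.04/0.335 = 292.66 kg/min and vapour = 51.343 kg/min.
The evaporator receives (1−α)·344 of feed at 0.715 water and removes 0.721 of that water:
0.721×0.715×(1−α)×344 = 51.343
(1−α) = 51.343/177.34 = 0.2895;  α = 0.7105.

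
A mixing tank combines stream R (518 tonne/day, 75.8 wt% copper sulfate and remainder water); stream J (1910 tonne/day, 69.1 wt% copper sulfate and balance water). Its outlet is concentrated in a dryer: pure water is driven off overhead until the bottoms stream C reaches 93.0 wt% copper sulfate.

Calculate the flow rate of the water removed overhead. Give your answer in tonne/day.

586.7 tonne/day

copper sulfate entering = 518×0.758 + 1910×0.691 = 1712.5 tonne/day.
All copper sulfate reports to C, so C = 1712.5/0.930 = 1841.3 tonne/day.
Total feed = 2428 tonne/day; overhead = 2428 − 1841.3 = 586.65 tonne/day.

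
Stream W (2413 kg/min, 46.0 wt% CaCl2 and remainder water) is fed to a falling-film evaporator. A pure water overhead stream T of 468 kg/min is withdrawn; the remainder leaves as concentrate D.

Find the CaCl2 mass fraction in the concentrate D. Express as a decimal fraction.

0.571

CaCl2 is not removed: 2413×0.460 = 1110 kg/min of CaCl2 enters D.
Concentrate = 2413 − 468 = 1945 kg/min.
Mass fraction = 1110/1945 = 0.571.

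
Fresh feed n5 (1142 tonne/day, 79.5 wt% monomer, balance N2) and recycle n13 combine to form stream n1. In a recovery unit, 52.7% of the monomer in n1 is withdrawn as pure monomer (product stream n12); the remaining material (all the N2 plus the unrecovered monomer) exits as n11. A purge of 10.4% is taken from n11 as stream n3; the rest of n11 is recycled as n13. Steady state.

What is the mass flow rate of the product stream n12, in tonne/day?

830.4 tonne/day

monomer in n1: m_A = 1142×0.795 + (1−0.104)·(1−0.527)·m_A, so m_A = 907.89/0.5762 = 1575.7 tonne/day.
Product n12 = 0.527×1575.7 = 830.38 tonne/day.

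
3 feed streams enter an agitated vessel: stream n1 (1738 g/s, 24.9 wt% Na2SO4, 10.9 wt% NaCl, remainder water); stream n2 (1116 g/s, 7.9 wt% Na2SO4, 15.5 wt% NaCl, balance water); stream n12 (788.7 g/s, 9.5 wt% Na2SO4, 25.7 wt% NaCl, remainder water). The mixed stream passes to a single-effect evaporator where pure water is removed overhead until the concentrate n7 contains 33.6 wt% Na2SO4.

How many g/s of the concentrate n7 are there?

Na2SO4 entering = 1738×0.249 + 1116×0.079 + 788.7×0.095 = 595.85 g/s.
All Na2SO4 reports to n7, so n7 = 595.85/0.336 = 1773.4 g/s.

1773 g/s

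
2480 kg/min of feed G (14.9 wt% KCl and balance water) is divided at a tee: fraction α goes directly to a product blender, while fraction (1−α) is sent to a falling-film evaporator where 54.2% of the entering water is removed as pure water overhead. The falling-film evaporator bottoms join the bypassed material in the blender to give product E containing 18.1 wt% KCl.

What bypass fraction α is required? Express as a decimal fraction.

0.617

All 2480×0.149 = 369.52 kg/min of KCl reaches E, so E = 369.52/0.181 = 2041.5 kg/min and vapour = 438.45 kg/min.
The evaporator receives (1−α)·2480 of feed at 0.851 water and removes 0.542 of that water:
0.542×0.851×(1−α)×2480 = 438.45
(1−α) = 438.45/1143.9 = 0.3833;  α = 0.6167.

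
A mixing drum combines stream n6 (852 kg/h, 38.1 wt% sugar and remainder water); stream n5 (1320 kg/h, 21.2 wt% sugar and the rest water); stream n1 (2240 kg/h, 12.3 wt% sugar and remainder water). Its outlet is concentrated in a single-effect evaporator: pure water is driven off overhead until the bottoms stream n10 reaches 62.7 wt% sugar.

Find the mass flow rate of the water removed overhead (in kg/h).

sugar entering = 852×0.381 + 1320×0.212 + 2240×0.123 = 879.97 kg/h.
All sugar reports to n10, so n10 = 879.97/0.627 = 1403.5 kg/h.
Total feed = 4412 kg/h; overhead = 4412 − 1403.5 = 3008.5 kg/h.

3009 kg/h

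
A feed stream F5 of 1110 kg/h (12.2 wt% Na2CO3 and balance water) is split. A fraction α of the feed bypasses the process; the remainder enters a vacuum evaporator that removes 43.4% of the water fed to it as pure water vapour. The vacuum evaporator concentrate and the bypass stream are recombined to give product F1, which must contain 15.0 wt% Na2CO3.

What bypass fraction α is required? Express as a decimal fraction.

All 1110×0.122 = 135.42 kg/h of Na2CO3 reaches F1, so F1 = 135.42/0.150 = 902.8 kg/h and vapour = 207.2 kg/h.
The evaporator receives (1−α)·1110 of feed at 0.878 water and removes 0.434 of that water:
0.434×0.878×(1−α)×1110 = 207.2
(1−α) = 207.2/422.97 = 0.4899;  α = 0.5101.

0.510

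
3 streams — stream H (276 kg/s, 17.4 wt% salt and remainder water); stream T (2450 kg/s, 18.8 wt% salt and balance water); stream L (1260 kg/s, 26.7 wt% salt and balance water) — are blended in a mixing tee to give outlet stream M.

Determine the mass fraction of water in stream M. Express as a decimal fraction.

Total flow out = 276 + 2450 + 1260 = 3986 kg/s.
water in = 276×0.826 + 2450×0.812 + 1260×0.733 = 3141 kg/s.
water mass fraction in M = 3141/3986 = 0.788.

0.788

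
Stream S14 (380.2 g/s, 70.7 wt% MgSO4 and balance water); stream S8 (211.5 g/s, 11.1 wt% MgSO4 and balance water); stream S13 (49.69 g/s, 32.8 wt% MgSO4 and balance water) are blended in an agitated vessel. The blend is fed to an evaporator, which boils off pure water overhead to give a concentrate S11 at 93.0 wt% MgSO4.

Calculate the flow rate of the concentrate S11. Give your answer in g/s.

MgSO4 entering = 380.2×0.707 + 211.5×0.111 + 49.69×0.328 = 308.58 g/s.
All MgSO4 reports to S11, so S11 = 308.58/0.930 = 331.8 g/s.

331.8 g/s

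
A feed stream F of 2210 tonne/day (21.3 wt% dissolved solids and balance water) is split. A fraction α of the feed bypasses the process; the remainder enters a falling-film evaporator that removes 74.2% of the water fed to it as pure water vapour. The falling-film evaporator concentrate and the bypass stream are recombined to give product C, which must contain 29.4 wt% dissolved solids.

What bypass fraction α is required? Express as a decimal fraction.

All 2210×0.213 = 470.73 tonne/day of dissolved solids reaches C, so C = 470.73/0.294 = 1601.1 tonne/day and vapour = 608.88 tonne/day.
The evaporator receives (1−α)·2210 of feed at 0.787 water and removes 0.742 of that water:
0.742×0.787×(1−α)×2210 = 608.88
(1−α) = 608.88/1290.5 = 0.4718;  α = 0.5282.

0.528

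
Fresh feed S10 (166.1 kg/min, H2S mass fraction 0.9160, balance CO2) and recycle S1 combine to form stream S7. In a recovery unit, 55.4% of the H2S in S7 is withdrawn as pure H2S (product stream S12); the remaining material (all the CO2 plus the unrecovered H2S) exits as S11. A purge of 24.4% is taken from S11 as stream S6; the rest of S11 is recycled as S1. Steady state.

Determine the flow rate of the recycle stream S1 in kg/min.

120.6 kg/min

CO2 enters only via S10 and leaves only via the purge: 166.1×0.084 = 0.244×(CO2 in S11), and the recovery unit passes all CO2, so CO2 in S7 = CO2 in S11 = 57.182 kg/min.
H2S in S7: m_A = 166.1×0.916 + (1−0.244)·(1−0.554)·m_A, so m_A = 152.15/0.6628 = 229.54 kg/min.
S11 = (1−0.554)×229.54 + 57.182 = 159.56 kg/min.
Recycle S1 = (1−0.244)×159.56 = 120.63 kg/min.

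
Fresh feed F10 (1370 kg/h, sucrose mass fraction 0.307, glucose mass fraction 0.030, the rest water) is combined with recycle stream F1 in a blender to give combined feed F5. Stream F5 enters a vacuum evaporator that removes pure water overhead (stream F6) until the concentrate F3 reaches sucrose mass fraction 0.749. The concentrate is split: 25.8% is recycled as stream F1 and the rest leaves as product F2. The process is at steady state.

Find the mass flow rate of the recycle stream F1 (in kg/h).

Overall sucrose balance (none leaves overhead): sucrose in fresh feed = sucrose in product, i.e. 1370×0.307 = (1−0.258)·F3·0.749.
F3 = 420.59/(0.749×0.742) = 756.79 kg/h.
Recycle F1 = 0.258×756.79 = 195.25 kg/h.

195.3 kg/h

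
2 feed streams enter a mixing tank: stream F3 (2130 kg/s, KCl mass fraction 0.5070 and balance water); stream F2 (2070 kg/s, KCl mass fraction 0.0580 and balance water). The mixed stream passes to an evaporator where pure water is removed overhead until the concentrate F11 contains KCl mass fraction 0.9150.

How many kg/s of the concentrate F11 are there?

1311 kg/s

KCl entering = 2130×0.507 + 2070×0.058 = 1200 kg/s.
All KCl reports to F11, so F11 = 1200/0.915 = 1311.4 kg/s.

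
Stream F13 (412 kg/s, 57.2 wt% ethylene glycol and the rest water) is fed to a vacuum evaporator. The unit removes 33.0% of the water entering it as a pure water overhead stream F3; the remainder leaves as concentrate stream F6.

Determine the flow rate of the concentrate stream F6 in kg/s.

water entering = 412×0.428 = 176.34 kg/s; overhead removed = 0.330×176.34 = 58.191 kg/s.
Concentrate = 412 − 58.191 = 353.81 kg/s.

353.8 kg/s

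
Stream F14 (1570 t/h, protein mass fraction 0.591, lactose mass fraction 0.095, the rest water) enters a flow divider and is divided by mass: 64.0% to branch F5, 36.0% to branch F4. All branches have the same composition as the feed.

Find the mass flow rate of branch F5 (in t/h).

Branch F5 flow = 0.640×1570 = 1004.8 t/h.

1005 t/h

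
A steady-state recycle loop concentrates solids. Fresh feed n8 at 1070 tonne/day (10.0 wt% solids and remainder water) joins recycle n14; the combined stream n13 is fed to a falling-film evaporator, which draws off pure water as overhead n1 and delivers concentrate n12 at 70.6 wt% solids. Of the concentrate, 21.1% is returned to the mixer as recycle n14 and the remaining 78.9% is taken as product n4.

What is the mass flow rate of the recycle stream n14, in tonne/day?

40.53 tonne/day

Overall solids balance (none leaves overhead): solids in fresh feed = solids in product, i.e. 1070×0.100 = (1−0.211)·n12·0.706.
n12 = 107/(0.706×0.789) = 192.09 tonne/day.
Recycle n14 = 0.211×192.09 = 40.531 tonne/day.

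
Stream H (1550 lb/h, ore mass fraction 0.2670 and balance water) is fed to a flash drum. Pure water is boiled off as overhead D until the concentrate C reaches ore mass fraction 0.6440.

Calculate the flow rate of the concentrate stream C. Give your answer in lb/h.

ore is conserved: 1550×0.267 = 413.85 lb/h all reports to the concentrate.
Concentrate = 413.85/(target fraction) = 642.62 lb/h.

642.6 lb/h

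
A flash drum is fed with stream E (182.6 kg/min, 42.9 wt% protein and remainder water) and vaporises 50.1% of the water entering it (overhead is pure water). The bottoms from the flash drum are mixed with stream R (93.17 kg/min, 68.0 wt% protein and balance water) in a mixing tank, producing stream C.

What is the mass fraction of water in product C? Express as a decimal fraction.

Vapour removed = 0.501×0.571×182.6 = 52.237 kg/min; concentrate = 130.36 kg/min.
water reaching the mixer = 52.028 (from concentrate) + 93.17×0.320 = 81.842 kg/min.
Product flow = 130.36 + 93.17 = 223.53 kg/min; water fraction = 0.3661.

0.3661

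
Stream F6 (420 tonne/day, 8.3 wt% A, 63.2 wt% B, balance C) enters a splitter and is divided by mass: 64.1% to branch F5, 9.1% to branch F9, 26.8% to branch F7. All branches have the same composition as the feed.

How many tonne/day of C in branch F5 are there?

Branch F5 total = 0.641×420 = 269.22 tonne/day.
C in F5 = 0.285×269.22 = 76.728 tonne/day.

76.73 tonne/day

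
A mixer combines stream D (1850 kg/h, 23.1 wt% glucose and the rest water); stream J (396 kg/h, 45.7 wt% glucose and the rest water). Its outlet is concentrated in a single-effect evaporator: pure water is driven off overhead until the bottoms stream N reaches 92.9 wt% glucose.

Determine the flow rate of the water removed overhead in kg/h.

1591 kg/h

glucose entering = 1850×0.231 + 396×0.457 = 608.32 kg/h.
All glucose reports to N, so N = 608.32/0.929 = 654.81 kg/h.
Total feed = 2246 kg/h; overhead = 2246 − 654.81 = 1591.2 kg/h.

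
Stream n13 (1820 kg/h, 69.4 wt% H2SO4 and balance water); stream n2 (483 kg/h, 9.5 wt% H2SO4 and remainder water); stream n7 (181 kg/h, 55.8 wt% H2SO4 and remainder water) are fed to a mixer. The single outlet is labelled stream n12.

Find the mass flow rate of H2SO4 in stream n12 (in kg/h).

1410 kg/h

H2SO4 out = H2SO4 in = 1820×0.694 + 483×0.095 + 181×0.558 = 1410 kg/h.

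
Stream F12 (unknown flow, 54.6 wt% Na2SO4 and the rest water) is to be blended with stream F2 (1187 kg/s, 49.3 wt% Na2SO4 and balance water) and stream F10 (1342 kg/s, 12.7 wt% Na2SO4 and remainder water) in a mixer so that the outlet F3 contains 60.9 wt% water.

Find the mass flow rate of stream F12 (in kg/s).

1505 kg/s

Let F12 be the unknown flow. Total out = 2529 + F12.
water balance: 1773.4 + 0.454·F12 = 0.609·(2529 + F12)
(0.454 − 0.609)·F12 = 0.609×2529 − 1773.4 = -233.21
F12 = -233.21 / -0.155 = 1504.6 kg/s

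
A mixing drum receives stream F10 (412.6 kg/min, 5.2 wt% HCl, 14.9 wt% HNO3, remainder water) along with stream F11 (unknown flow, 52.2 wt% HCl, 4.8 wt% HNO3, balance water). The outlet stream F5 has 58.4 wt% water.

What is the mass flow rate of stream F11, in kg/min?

Let F11 be the unknown flow. Total out = 412.6 + F11.
water balance: 329.67 + 0.430·F11 = 0.584·(412.6 + F11)
(0.430 − 0.584)·F11 = 0.584×412.6 − 329.67 = -88.709
F11 = -88.709 / -0.154 = 576.03 kg/min

576 kg/min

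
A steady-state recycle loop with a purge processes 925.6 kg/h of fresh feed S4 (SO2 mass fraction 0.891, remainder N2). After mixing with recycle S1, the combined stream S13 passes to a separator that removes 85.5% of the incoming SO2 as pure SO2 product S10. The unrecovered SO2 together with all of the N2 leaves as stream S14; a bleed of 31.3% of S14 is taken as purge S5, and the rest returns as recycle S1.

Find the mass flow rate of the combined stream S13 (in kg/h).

1238 kg/h

N2 enters only via S4 and leaves only via the purge: 925.6×0.109 = 0.313×(N2 in S14), and the separator passes all N2, so N2 in S13 = N2 in S14 = 322.33 kg/h.
SO2 in S13: m_A = 925.6×0.891 + (1−0.313)·(1−0.855)·m_A, so m_A = 824.71/0.9004 = 915.95 kg/h.
S13 = 915.95 + 322.33 = 1238.3 kg/h.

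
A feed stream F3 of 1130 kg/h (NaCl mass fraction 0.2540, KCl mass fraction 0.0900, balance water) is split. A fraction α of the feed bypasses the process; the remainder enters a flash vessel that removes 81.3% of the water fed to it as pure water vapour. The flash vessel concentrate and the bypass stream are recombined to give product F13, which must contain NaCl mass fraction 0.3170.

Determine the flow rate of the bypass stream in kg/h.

708.9 kg/h

All 1130×0.254 = 287.02 kg/h of NaCl reaches F13, so F13 = 287.02/0.317 = 905.43 kg/h and vapour = 224.57 kg/h.
The evaporator receives (1−α)·1130 of feed at 0.656 water and removes 0.813 of that water:
0.813×0.656×(1−α)×1130 = 224.57
(1−α) = 224.57/602.66 = 0.3726;  α = 0.6274.
Bypass flow = 0.6274×1130 = 708.92 kg/h.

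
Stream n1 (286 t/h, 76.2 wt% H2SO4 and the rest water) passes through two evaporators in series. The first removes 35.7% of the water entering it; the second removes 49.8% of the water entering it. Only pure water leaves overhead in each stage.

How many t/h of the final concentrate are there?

water in feed = 286×0.238 = 68.068 t/h.
After stage 1: water left = (1−0.357)×68.068 = 43.768; stream total = 261.7 t/h.
After stage 2: water left = (1−0.498)×43.768 = 21.971; final concentrate = 239.9 t/h.

239.9 t/h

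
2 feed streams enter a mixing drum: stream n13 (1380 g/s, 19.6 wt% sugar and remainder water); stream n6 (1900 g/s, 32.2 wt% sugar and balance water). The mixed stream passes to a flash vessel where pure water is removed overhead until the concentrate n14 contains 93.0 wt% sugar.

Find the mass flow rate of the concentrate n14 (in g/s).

948.7 g/s

sugar entering = 1380×0.196 + 1900×0.322 = 882.28 g/s.
All sugar reports to n14, so n14 = 882.28/0.930 = 948.69 g/s.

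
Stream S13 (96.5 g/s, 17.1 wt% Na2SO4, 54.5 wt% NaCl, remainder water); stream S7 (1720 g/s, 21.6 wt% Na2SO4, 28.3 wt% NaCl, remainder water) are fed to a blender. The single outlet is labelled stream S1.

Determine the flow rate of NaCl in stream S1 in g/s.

NaCl out = NaCl in = 96.5×0.545 + 1720×0.283 = 539.35 g/s.

539.4 g/s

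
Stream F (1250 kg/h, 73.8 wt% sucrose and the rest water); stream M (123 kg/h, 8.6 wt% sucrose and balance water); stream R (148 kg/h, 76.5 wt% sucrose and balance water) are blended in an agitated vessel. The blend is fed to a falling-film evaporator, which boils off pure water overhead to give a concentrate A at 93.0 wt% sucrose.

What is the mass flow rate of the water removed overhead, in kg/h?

395.9 kg/h

sucrose entering = 1250×0.738 + 123×0.086 + 148×0.765 = 1046.3 kg/h.
All sucrose reports to A, so A = 1046.3/0.930 = 1125.1 kg/h.
Total feed = 1521 kg/h; overhead = 1521 − 1125.1 = 395.95 kg/h.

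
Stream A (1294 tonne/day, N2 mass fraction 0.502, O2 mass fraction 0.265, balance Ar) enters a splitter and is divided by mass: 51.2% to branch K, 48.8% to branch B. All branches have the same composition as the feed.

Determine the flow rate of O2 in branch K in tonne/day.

Branch K total = 0.512×1294 = 662.53 tonne/day.
O2 in K = 0.265×662.53 = 175.57 tonne/day.

175.6 tonne/day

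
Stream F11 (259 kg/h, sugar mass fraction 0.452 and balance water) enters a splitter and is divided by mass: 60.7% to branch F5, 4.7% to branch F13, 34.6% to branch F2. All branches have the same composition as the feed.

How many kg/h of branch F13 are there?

12.17 kg/h

Branch F13 flow = 0.047×259 = 12.173 kg/h.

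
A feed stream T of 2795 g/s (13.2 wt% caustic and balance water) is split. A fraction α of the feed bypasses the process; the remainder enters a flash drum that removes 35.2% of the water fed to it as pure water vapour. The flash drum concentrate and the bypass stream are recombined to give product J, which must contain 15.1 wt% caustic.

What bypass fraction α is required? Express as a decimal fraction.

0.588

All 2795×0.132 = 368.94 g/s of caustic reaches J, so J = 368.94/0.151 = 2443.3 g/s and vapour = 351.69 g/s.
The evaporator receives (1−α)·2795 of feed at 0.868 water and removes 0.352 of that water:
0.352×0.868×(1−α)×2795 = 351.69
(1−α) = 351.69/853.97 = 0.4118;  α = 0.5882.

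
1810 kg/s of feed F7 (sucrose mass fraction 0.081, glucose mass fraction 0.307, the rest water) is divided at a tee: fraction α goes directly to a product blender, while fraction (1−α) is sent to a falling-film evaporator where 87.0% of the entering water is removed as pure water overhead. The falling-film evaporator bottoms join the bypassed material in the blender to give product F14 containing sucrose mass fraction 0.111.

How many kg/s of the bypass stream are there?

891.2 kg/s

All 1810×0.081 = 146.61 kg/s of sucrose reaches F14, so F14 = 146.61/0.111 = 1320.8 kg/s and vapour = 489.19 kg/s.
The evaporator receives (1−α)·1810 of feed at 0.612 water and removes 0.870 of that water:
0.870×0.612×(1−α)×1810 = 489.19
(1−α) = 489.19/963.72 = 0.5076;  α = 0.4924.
Bypass flow = 0.4924×1810 = 891.23 kg/s.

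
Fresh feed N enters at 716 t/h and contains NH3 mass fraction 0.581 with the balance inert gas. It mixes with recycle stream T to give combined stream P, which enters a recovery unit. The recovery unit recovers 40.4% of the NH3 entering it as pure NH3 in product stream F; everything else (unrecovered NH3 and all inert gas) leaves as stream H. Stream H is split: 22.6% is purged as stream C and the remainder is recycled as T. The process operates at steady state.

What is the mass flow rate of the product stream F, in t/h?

312 t/h

NH3 in P: m_A = 716×0.581 + (1−0.226)·(1−0.404)·m_A, so m_A = 416/0.5387 = 772.23 t/h.
Product F = 0.404×772.23 = 311.98 t/h.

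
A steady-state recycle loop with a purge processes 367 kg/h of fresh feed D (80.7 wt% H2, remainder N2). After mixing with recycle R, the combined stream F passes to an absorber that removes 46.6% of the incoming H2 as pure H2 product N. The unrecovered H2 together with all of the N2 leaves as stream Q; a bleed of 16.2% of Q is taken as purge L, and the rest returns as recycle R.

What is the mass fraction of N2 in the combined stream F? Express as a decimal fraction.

N2 enters only via D and leaves only via the purge: 367×0.193 = 0.162×(N2 in Q), and the absorber passes all N2, so N2 in F = N2 in Q = 437.23 kg/h.
H2 in F: m_A = 367×0.807 + (1−0.162)·(1−0.466)·m_A, so m_A = 296.17/0.5525 = 536.04 kg/h.
F = 536.04 + 437.23 = 973.27 kg/h.
N2 fraction in F = 437.23/973.27 = 0.449.

0.449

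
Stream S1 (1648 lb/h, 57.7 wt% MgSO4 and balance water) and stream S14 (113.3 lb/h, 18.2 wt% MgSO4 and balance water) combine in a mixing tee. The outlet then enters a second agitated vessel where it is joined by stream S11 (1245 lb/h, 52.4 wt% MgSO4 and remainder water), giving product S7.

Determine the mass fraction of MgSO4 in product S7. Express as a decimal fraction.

Overall, product flow = 3006.3 lb/h.
MgSO4 in = 1648×0.577 + 113.3×0.182 + 1245×0.524 = 1623.9 lb/h.
MgSO4 fraction in S7 = 0.540.

0.540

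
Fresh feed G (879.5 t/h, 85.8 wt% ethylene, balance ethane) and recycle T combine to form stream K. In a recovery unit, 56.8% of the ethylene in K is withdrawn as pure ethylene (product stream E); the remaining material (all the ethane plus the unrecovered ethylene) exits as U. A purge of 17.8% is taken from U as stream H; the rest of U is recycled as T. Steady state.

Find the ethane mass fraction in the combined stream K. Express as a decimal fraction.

ethane enters only via G and leaves only via the purge: 879.5×0.142 = 0.178×(ethane in U), and the recovery unit passes all ethane, so ethane in K = ethane in U = 701.62 t/h.
ethylene in K: m_A = 879.5×0.858 + (1−0.178)·(1−0.568)·m_A, so m_A = 754.61/0.6449 = 1170.1 t/h.
K = 1170.1 + 701.62 = 1871.8 t/h.
ethane fraction in K = 701.62/1871.8 = 0.375.

0.375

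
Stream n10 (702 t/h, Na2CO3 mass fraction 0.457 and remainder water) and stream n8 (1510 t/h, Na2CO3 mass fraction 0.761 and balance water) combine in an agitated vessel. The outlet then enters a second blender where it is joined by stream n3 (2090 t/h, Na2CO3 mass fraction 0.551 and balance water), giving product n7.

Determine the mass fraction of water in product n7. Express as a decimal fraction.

0.391

Overall, product flow = 4302 t/h.
water in = 702×0.543 + 1510×0.239 + 2090×0.449 = 1680.5 t/h.
water fraction in n7 = 0.391.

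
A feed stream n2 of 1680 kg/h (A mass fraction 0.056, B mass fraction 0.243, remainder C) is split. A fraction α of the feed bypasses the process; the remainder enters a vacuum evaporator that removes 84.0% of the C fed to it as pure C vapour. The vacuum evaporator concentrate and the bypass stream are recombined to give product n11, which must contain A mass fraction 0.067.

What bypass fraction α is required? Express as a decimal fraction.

All 1680×0.056 = 94.08 kg/h of A reaches n11, so n11 = 94.08/0.067 = 1404.2 kg/h and vapour = 275.82 kg/h.
The evaporator receives (1−α)·1680 of feed at 0.701 C and removes 0.840 of that C:
0.840×0.701×(1−α)×1680 = 275.82
(1−α) = 275.82/989.25 = 0.2788;  α = 0.7212.

0.721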